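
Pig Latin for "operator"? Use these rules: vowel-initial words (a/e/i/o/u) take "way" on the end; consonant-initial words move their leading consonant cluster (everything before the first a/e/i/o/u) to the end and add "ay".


Word: "operator"
Starts with vowel → add 'way'
Pig Latin = "operatorway"


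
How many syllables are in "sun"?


Word: "sun"
Syllable breakdown: sun
Counting: 1 part
= 1 syllable


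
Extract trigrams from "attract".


Word: "attract" (length 7)
Number of trigrams = 7 - 3 + 1 = 5
  Position 0: "att"
  Position 1: "ttr"
  Position 2: "tra"
  Position 3: "rac"
  Position 4: "act"
Trigrams = "att", "ttr", "tra", "rac", "act"


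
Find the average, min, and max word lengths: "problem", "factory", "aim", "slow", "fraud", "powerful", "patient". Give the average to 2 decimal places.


Lengths: "problem"=7, "factory"=7, "aim"=3, "slow"=4, "fraud"=5, "powerful"=8, "patient"=7
Sum = 41, Count = 7
Average = 41/7 = 5.86
= avg=5.86, min=3, max=8


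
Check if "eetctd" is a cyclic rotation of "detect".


Word: "detect", Candidate: "eetctd"
Method: check if candidate is substring of word+word
"detectdetect" contains "eetctd"? No
Is rotation = No


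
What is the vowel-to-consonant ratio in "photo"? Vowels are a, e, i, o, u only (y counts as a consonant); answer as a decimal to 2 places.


Word: "photo"
Vowels (a,e,i,o,u): 2
Consonants: 3
Ratio = 2/3
= 0.67


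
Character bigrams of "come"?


Word: "come" (length 4)
Number of bigrams = 4 - 2 + 1 = 3
  Position 0: "co"
  Position 1: "om"
  Position 2: "me"
Bigrams = "co", "om", "me"


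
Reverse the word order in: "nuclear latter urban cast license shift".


Original: "nuclear latter urban cast license shift"
Words (1..n): nuclear | latter | urban | cast | license | shift
Reversed (n..1): shift | license | cast | urban | latter | nuclear
Result = "shift license cast urban latter nuclear"


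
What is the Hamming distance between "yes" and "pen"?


Comparing character by character (same length = 3):
  Pos 0: 'y' vs 'p' !=
  Pos 1: 'e' vs 'e' =
  Pos 2: 's' vs 'n' !=
Hamming distance = 2


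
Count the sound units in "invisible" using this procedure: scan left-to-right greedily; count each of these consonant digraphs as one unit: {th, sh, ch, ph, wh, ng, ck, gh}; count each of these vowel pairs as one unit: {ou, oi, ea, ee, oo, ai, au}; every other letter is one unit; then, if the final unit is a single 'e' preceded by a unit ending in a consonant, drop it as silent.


Word: "invisible" (9 letters)
Left-to-right scan:
  (1) 'i' (letter)
  (2) 'n' (letter)
  (3) 'v' (letter)
  (4) 'i' (letter)
  (5) 's' (letter)
  (6) 'i' (letter)
  (7) 'b' (letter)
  (8) 'l' (letter)
  (9) 'e' (letter)
Units from scan: 9
Final unit is 'e' after a consonant -> drop as silent (-1)
Sound units = 8 units


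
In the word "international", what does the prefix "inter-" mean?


Prefix: inter-
Example: international = inter- + national
Meaning = between


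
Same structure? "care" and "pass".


Pattern of "care": [0, 1, 2, 3]
Pattern of "pass": [0, 1, 2, 2]
Patterns do not match
Same pattern = No


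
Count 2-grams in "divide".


Word: "divide" (length 6)
Number of 2-grams = length - 2 + 1 = 6 - 2 + 1
= 5


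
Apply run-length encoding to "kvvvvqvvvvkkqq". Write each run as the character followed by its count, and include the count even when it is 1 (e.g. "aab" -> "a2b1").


String: "kvvvvqvvvvkkqq"
Scanning for consecutive runs:
  'k' x 1
  'v' x 4
  'q' x 1
  'v' x 4
  'k' x 2
  'q' x 2
RLE = "k1v4q1v4k2q2"


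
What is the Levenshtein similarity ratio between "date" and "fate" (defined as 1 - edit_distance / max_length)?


Word 1: "date" (length 4)
Word 2: "fate" (length 4)
One optimal edit sequence:
  1. substitute 'd' -> 'f'  (+1)
  2. keep 'a'
  3. keep 't'
  4. keep 'e'
Edit distance = 1
Max length = max(4, 4) = 4
Similarity = 1 - 1/4
= 0.7500


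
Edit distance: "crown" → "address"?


Word 1: "crown" (length 5)
Word 2: "address" (length 7)
One optimal edit sequence (insert/delete/substitute each cost 1):
  1. insert 'a'  (+1)
  2. insert 'd'  (+1)
  3. substitute 'c' -> 'd'  (+1)
  4. keep 'r'
  5. substitute 'o' -> 'e'  (+1)
  6. substitute 'w' -> 's'  (+1)
  7. substitute 'n' -> 's'  (+1)
Total edit operations: 6
Edit distance = 6


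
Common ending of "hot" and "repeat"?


Word 1: "hot"
Word 2: "repeat"
Comparing from end:
  Pos -1: 't' == 't'
  Pos -2: 'o' != 'a' (stop)
LCS = "t" (length 1)


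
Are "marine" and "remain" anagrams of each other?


Word 1: "marine" → sorted: aeimnr
Word 2: "remain" → sorted: aeimnr
Same letters? aeimnr == aeimnr
Anagram = Yes


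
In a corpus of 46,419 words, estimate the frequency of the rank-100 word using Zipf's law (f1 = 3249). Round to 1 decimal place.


Zipf's law: f(r) = f(1) / r
f(1) = 3249
f(100) = 3249 / 100
= 32.5 occurrences


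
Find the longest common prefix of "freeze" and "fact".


Word 1: "freeze"
Word 2: "fact"
Comparing from start:
  Pos 0: 'f' == 'f'
  Pos 1: 'r' != 'a' (stop)
LCP = "f" (length 1)


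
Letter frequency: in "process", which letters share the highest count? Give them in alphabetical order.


Word: "process"
Letter counts:
  'c': 1
  'e': 1
  'o': 1
  'p': 1
  'r': 1
  's': 2
Maximum count = 2
Most frequent = 's' (2 times each)


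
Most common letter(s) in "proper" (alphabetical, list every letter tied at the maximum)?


Word: "proper"
Letter counts:
  'e': 1
  'o': 1
  'p': 2
  'r': 2
Maximum count = 2
Most frequent = 'p', 'r' (2 times each)


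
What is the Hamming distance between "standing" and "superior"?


Comparing character by character (same length = 8):
  Pos 0: 's' vs 's' =
  Pos 1: 't' vs 'u' !=
  Pos 2: 'a' vs 'p' !=
  Pos 3: 'n' vs 'e' !=
  Pos 4: 'd' vs 'r' !=
  Pos 5: 'i' vs 'i' =
  Pos 6: 'n' vs 'o' !=
  Pos 7: 'g' vs 'r' !=
Hamming distance = 6


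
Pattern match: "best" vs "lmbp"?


Pattern of "best": [0, 1, 2, 3]
Pattern of "lmbp": [0, 1, 2, 3]
Patterns match
Same pattern = Yes


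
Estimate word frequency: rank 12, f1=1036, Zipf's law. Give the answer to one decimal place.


Zipf's law: f(r) = f(1) / r
f(1) = 1036
f(12) = 1036 / 12
= 86.3 occurrences


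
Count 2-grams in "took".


Word: "took" (length 4)
Number of 2-grams = length - 2 + 1 = 4 - 2 + 1
= 3


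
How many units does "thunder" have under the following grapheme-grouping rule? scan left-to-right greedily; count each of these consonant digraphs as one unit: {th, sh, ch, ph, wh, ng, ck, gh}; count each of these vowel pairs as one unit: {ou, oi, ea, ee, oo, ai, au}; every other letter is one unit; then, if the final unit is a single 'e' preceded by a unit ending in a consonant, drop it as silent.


Word: "thunder" (7 letters)
Left-to-right scan:
  1. 'th' (digraph)
  2. 'u' (letter)
  3. 'n' (letter)
  4. 'd' (letter)
  5. 'e' (letter)
  6. 'r' (letter)
Units from scan: 6
Sound units = 6 units


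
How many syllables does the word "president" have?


Word: "president"
Syllable breakdown: pres-i-dent
Counting: 3 parts
= 3 syllables


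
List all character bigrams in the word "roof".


Word: "roof" (length 4)
Number of bigrams = 4 - 2 + 1 = 3
  Position 0: "ro"
  Position 1: "oo"
  Position 2: "of"
Bigrams = "ro", "oo", "of"


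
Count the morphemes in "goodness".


Word: "goodness"
Morphemes: good / -ness
Each morpheme carries meaning
= 2 morphemes


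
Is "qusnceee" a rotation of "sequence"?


Word: "sequence", Candidate: "qusnceee"
Method: check if candidate is substring of word+word
"sequencesequence" contains "qusnceee"? No
Is rotation = No


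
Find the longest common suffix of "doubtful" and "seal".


Word 1: "doubtful"
Word 2: "seal"
Comparing from end:
  Pos -1: 'l' == 'l'
  Pos -2: 'u' != 'a' (stop)
LCS = "l" (length 1)


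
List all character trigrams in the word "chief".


Word: "chief" (length 5)
Number of trigrams = 5 - 3 + 1 = 3
  Position 0: "chi"
  Position 1: "hie"
  Position 2: "ief"
Trigrams = "chi", "hie", "ief"


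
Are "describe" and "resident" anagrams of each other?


Word 1: "describe" → sorted: bcdeeirs
Word 2: "resident" → sorted: deeinrst
Same letters? bcdeeirs != deeinrst
Anagram = No


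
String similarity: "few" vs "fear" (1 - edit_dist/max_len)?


Word 1: "few" (length 3)
Word 2: "fear" (length 4)
One optimal edit sequence:
  1. keep 'f'
  2. keep 'e'
  3. insert 'a'  (+1)
  4. substitute 'w' -> 'r'  (+1)
Edit distance = 2
Max length = max(3, 4) = 4
Similarity = 1 - 2/4
= 0.5000


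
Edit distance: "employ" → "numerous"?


Word 1: "employ" (length 6)
Word 2: "numerous" (length 8)
One optimal edit sequence (insert/delete/substitute each cost 1):
  1. insert 'n'  (+1)
  2. substitute 'e' -> 'u'  (+1)
  3. keep 'm'
  4. substitute 'p' -> 'e'  (+1)
  5. substitute 'l' -> 'r'  (+1)
  6. keep 'o'
  7. insert 'u'  (+1)
  8. substitute 'y' -> 's'  (+1)
Total edit operations: 6
Edit distance = 6


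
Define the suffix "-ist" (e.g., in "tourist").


Suffix: -ist
Example: tourist (tour + -ist)
Meaning = one who practices


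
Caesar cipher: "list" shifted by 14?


Word: "list"
Shift: 14
Each letter → (letter + shift) mod 26:
  'l' (11) + 14 = 25 → 'z'
  'i' (8) + 14 = 22 → 'w'
  's' (18) + 14 = 6 → 'g'
  't' (19) + 14 = 7 → 'h'
Result = "zwgh"


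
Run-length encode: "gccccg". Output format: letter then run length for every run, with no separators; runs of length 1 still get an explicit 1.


String: "gccccg"
Scanning for consecutive runs:
  'g' x 1
  'c' x 4
  'g' x 1
RLE = "g1c4g1"


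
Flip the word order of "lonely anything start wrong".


Original: "lonely anything start wrong"
Words (1..n): lonely | anything | start | wrong
Reversed (n..1): wrong | start | anything | lonely
Result = "wrong start anything lonely"


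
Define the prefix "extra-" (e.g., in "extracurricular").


Prefix: extra-
Example: extracurricular = extra- + curricular
Meaning = beyond


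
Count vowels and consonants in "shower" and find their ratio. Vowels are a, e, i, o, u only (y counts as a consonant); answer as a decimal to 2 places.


Word: "shower"
Vowels (a,e,i,o,u): 2
Consonants: 4
Ratio = 2/4
= 0.50


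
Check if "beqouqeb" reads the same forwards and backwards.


Word: "beqouqeb"
Reversed: "bequoqeb"
Forward == Backward? beqouqeb != bequoqeb
Palindrome = No


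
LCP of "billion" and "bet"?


Word 1: "billion"
Word 2: "bet"
Comparing from start:
  Pos 0: 'b' == 'b'
  Pos 1: 'i' != 'e' (stop)
LCP = "b" (length 1)


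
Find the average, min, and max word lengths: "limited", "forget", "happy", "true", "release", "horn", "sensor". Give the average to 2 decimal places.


Lengths: "limited"=7, "forget"=6, "happy"=5, "true"=4, "release"=7, "horn"=4, "sensor"=6
Sum = 39, Count = 7
Average = 39/7 = 5.57
= avg=5.57, min=4, max=7


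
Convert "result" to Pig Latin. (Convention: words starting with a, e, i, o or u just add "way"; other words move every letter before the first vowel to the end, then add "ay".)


Word: "result"
Starts with consonant(s) → move to end, add 'ay'
Consonant cluster: "r"
Pig Latin = "esultray"


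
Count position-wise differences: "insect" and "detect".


Comparing character by character (same length = 6):
  Pos 0: 'i' vs 'd' !=
  Pos 1: 'n' vs 'e' !=
  Pos 2: 's' vs 't' !=
  Pos 3: 'e' vs 'e' =
  Pos 4: 'c' vs 'c' =
  Pos 5: 't' vs 't' =
Hamming distance = 3


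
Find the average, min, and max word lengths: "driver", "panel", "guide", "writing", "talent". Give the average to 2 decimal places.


Lengths: "driver"=6, "panel"=5, "guide"=5, "writing"=7, "talent"=6
Sum = 29, Count = 5
Average = 29/5 = 5.80
= avg=5.80, min=5, max=7


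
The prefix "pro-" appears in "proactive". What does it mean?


Prefix: pro-
Example: proactive = pro- + active
Meaning = forward / in favor of


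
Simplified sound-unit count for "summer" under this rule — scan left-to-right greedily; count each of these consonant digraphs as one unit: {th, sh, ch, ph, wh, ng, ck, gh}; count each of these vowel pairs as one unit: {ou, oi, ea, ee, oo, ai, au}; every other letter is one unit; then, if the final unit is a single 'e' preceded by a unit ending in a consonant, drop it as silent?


Word: "summer" (6 letters)
Left-to-right scan:
  [1] 's' (letter)
  [2] 'u' (letter)
  [3] 'm' (letter)
  [4] 'm' (letter)
  [5] 'e' (letter)
  [6] 'r' (letter)
Units from scan: 6
Sound units = 6 units


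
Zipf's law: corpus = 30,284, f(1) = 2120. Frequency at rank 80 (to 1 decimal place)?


Zipf's law: f(r) = f(1) / r
f(1) = 2120
f(80) = 2120 / 80
= 26.5 occurrences


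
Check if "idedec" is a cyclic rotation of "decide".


Word: "decide", Candidate: "idedec"
Method: check if candidate is substring of word+word
"decidedecide" contains "idedec"? Yes
Is rotation = Yes


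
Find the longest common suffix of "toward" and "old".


Word 1: "toward"
Word 2: "old"
Comparing from end:
  Pos -1: 'd' == 'd'
  Pos -2: 'r' != 'l' (stop)
LCS = "d" (length 1)


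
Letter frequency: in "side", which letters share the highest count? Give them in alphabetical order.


Word: "side"
Letter counts:
  'd': 1
  'e': 1
  'i': 1
  's': 1
Maximum count = 1
Most frequent = 'd', 'e', 'i', 's' (1 time each)


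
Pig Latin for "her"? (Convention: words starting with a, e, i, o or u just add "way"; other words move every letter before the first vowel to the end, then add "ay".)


Word: "her"
Starts with consonant(s) → move to end, add 'ay'
Consonant cluster: "h"
Pig Latin = "erhay"


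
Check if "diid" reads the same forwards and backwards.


Word: "diid"
Reversed: "diid"
Forward == Backward? diid == diid
Palindrome = Yes


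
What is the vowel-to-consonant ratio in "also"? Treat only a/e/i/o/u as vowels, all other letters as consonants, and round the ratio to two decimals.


Word: "also"
Vowels (a,e,i,o,u): 2
Consonants: 2
Ratio = 2/2
= 1.00


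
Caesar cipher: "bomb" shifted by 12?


Word: "bomb"
Shift: 12
Each letter → (letter + shift) mod 26:
  'b' (1) + 12 = 13 → 'n'
  'o' (14) + 12 = 0 → 'a'
  'm' (12) + 12 = 24 → 'y'
  'b' (1) + 12 = 13 → 'n'
Result = "nayn"


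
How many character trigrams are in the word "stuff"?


Word: "stuff" (length 5)
Number of 3-grams = length - 3 + 1 = 5 - 3 + 1
= 3


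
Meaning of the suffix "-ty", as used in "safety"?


Suffix: -ty
Example: safety = safe + -ty
Meaning = quality of


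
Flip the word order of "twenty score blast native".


Original: "twenty score blast native"
Words (1..n): twenty | score | blast | native
Reversed (n..1): native | blast | score | twenty
Result = "native blast score twenty"


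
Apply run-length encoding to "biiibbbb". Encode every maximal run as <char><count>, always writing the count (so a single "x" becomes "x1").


String: "biiibbbb"
Scanning for consecutive runs:
  'b' x 1
  'i' x 3
  'b' x 4
RLE = "b1i3b4"


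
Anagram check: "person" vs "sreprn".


Word 1: "person" → sorted: enoprs
Word 2: "sreprn" → sorted: enprrs
Same letters? enoprs != enprrs
Anagram = No


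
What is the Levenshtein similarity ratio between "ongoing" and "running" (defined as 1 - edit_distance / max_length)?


Word 1: "ongoing" (length 7)
Word 2: "running" (length 7)
One optimal edit sequence:
  1. substitute 'o' -> 'r'  (+1)
  2. substitute 'n' -> 'u'  (+1)
  3. substitute 'g' -> 'n'  (+1)
  4. substitute 'o' -> 'n'  (+1)
  5. keep 'i'
  6. keep 'n'
  7. keep 'g'
Edit distance = 4
Max length = max(7, 7) = 7
Similarity = 1 - 4/7
= 0.4286


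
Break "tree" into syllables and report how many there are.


Word: "tree"
Syllable breakdown: tree
Counting: 1 part
= 1 syllable


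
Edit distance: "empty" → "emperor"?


Word 1: "empty" (length 5)
Word 2: "emperor" (length 7)
One optimal edit sequence (insert/delete/substitute each cost 1):
  1. keep 'e'
  2. keep 'm'
  3. keep 'p'
  4. insert 'e'  (+1)
  5. insert 'r'  (+1)
  6. substitute 't' -> 'o'  (+1)
  7. substitute 'y' -> 'r'  (+1)
Total edit operations: 4
Edit distance = 4


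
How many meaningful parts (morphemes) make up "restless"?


Word: "restless"
Morphemes: rest + -less
Each morpheme carries meaning
= 2 morphemes


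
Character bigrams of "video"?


Word: "video" (length 5)
Number of bigrams = 5 - 2 + 1 = 4
  Position 0: "vi"
  Position 1: "id"
  Position 2: "de"
  Position 3: "eo"
Bigrams = "vi", "id", "de", "eo"


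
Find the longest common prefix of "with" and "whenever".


Word 1: "with"
Word 2: "whenever"
Comparing from start:
  Pos 0: 'w' == 'w'
  Pos 1: 'i' != 'h' (stop)
LCP = "w" (length 1)


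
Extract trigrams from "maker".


Word: "maker" (length 5)
Number of trigrams = 5 - 3 + 1 = 3
  Position 0: "mak"
  Position 1: "ake"
  Position 2: "ker"
Trigrams = "mak", "ake", "ker"


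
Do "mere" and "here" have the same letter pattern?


Pattern of "mere": [0, 1, 2, 1]
Pattern of "here": [0, 1, 2, 1]
Patterns match
Same pattern = Yes


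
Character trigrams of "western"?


Word: "western" (length 7)
Number of trigrams = 7 - 3 + 1 = 5
  Position 0: "wes"
  Position 1: "est"
  Position 2: "ste"
  Position 3: "ter"
  Position 4: "ern"
Trigrams = "wes", "est", "ste", "ter", "ern"


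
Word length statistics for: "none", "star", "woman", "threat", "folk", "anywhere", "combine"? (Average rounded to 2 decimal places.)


Lengths: "none"=4, "star"=4, "woman"=5, "threat"=6, "folk"=4, "anywhere"=8, "combine"=7
Sum = 38, Count = 7
Average = 38/7 = 5.43
= avg=5.43, min=4, max=8


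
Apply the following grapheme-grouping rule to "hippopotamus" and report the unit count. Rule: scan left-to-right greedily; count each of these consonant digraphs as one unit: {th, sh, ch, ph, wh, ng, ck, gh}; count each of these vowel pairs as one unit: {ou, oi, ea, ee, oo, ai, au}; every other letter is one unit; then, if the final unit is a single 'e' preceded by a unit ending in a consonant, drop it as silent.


Word: "hippopotamus" (12 letters)
Left-to-right scan:
  [1] 'h' (letter)
  [2] 'i' (letter)
  [3] 'p' (letter)
  [4] 'p' (letter)
  [5] 'o' (letter)
  [6] 'p' (letter)
  [7] 'o' (letter)
  [8] 't' (letter)
  [9] 'a' (letter)
  [10] 'm' (letter)
  [11] 'u' (letter)
  [12] 's' (letter)
Units from scan: 12
Sound units = 12 units


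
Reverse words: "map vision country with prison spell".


Original: "map vision country with prison spell"
Words (1..n): map | vision | country | with | prison | spell
Reversed (n..1): spell | prison | with | country | vision | map
Result = "spell prison with country vision map"


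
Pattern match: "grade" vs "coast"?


Pattern of "grade": [0, 1, 2, 3, 4]
Pattern of "coast": [0, 1, 2, 3, 4]
Patterns match
Same pattern = Yes


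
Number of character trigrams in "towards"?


Word: "towards" (length 7)
Number of 3-grams = length - 3 + 1 = 7 - 3 + 1
= 5


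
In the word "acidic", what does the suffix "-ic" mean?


Suffix: -ic
Example: acidic (acid + -ic)
Meaning = relating to


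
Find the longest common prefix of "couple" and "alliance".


Word 1: "couple"
Word 2: "alliance"
Comparing from start:
  Pos 0: 'c' != 'a' (stop)
LCP = "" (length 0)


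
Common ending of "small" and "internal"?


Word 1: "small"
Word 2: "internal"
Comparing from end:
  Pos -1: 'l' == 'l'
  Pos -2: 'l' != 'a' (stop)
LCS = "l" (length 1)


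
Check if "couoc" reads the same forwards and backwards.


Word: "couoc"
Reversed: "couoc"
Forward == Backward? couoc == couoc
Palindrome = Yes


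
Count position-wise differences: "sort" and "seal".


Comparing character by character (same length = 4):
  Pos 0: 's' vs 's' =
  Pos 1: 'o' vs 'e' !=
  Pos 2: 'r' vs 'a' !=
  Pos 3: 't' vs 'l' !=
Hamming distance = 3


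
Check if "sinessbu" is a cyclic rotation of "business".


Word: "business", Candidate: "sinessbu"
Method: check if candidate is substring of word+word
"businessbusiness" contains "sinessbu"? Yes
Is rotation = Yes


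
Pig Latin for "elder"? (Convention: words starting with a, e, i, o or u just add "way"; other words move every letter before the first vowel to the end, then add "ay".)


Word: "elder"
Starts with vowel → add 'way'
Pig Latin = "elderway"


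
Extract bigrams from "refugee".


Word: "refugee" (length 7)
Number of bigrams = 7 - 2 + 1 = 6
  Position 0: "re"
  Position 1: "ef"
  Position 2: "fu"
  Position 3: "ug"
  Position 4: "ge"
  Position 5: "ee"
Bigrams = "re", "ef", "fu", "ug", "ge", "ee"


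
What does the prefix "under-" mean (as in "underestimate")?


Prefix: under-
As in: underestimate -> under- + estimate
Meaning = insufficient


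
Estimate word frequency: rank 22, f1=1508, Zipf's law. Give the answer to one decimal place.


Zipf's law: f(r) = f(1) / r
f(1) = 1508
f(22) = 1508 / 22
= 68.5 occurrences


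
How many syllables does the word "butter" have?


Word: "butter"
Syllable breakdown: but-ter
Counting: 2 parts
= 2 syllables


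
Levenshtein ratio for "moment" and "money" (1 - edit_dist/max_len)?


Word 1: "moment" (length 6)
Word 2: "money" (length 5)
One optimal edit sequence:
  1. keep 'm'
  2. keep 'o'
  3. substitute 'm' -> 'n'  (+1)
  4. keep 'e'
  5. delete 'n'  (+1)
  6. substitute 't' -> 'y'  (+1)
Edit distance = 3
Max length = max(6, 5) = 6
Similarity = 1 - 3/6
= 0.5000


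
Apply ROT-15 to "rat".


Word: "rat"
Shift: 15
Each letter → (letter + shift) mod 26:
  'r' (17) + 15 = 6 → 'g'
  'a' (0) + 15 = 15 → 'p'
  't' (19) + 15 = 8 → 'i'
Result = "gpi"


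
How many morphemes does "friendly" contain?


Word: "friendly"
Morphemes: friend / -ly
Each morpheme carries meaning
= 2 morphemes


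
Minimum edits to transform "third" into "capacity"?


Word 1: "third" (length 5)
Word 2: "capacity" (length 8)
One optimal edit sequence (insert/delete/substitute each cost 1):
  1. insert 'c'  (+1)
  2. insert 'a'  (+1)
  3. insert 'p'  (+1)
  4. substitute 't' -> 'a'  (+1)
  5. substitute 'h' -> 'c'  (+1)
  6. keep 'i'
  7. substitute 'r' -> 't'  (+1)
  8. substitute 'd' -> 'y'  (+1)
Total edit operations: 7
Edit distance = 7


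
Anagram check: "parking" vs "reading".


Word 1: "parking" → sorted: agiknpr
Word 2: "reading" → sorted: adeginr
Same letters? agiknpr != adeginr
Anagram = No


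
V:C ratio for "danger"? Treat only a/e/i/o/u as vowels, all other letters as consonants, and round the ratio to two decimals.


Word: "danger"
Vowels (a,e,i,o,u): 2
Consonants: 4
Ratio = 2/4
= 0.50


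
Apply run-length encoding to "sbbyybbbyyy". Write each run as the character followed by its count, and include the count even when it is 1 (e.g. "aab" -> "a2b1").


String: "sbbyybbbyyy"
Scanning for consecutive runs:
  's' x 1
  'b' x 2
  'y' x 2
  'b' x 3
  'y' x 3
RLE = "s1b2y2b3y3"


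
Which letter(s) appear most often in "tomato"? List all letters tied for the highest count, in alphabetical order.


Word: "tomato"
Letter counts:
  'a': 1
  'm': 1
  'o': 2
  't': 2
Maximum count = 2
Most frequent = 'o', 't' (2 times each)


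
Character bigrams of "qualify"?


Word: "qualify" (length 7)
Number of bigrams = 7 - 2 + 1 = 6
  Position 0: "qu"
  Position 1: "ua"
  Position 2: "al"
  Position 3: "li"
  Position 4: "if"
  Position 5: "fy"
Bigrams = "qu", "ua", "al", "li", "if", "fy"


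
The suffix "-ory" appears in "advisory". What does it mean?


Suffix: -ory
Example: advisory (advise + -ory, with a spelling change)
Meaning = relating to / place for


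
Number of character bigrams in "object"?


Word: "object" (length 6)
Number of 2-grams = length - 2 + 1 = 6 - 2 + 1
= 5


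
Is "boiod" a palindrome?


Word: "boiod"
Reversed: "doiob"
Forward == Backward? boiod != doiob
Palindrome = No


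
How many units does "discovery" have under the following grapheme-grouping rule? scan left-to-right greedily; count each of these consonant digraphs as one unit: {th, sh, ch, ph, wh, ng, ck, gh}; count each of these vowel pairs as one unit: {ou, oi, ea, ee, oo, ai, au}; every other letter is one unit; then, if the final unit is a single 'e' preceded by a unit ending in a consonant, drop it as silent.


Word: "discovery" (9 letters)
Left-to-right scan:
  (1) 'd' (letter)
  (2) 'i' (letter)
  (3) 's' (letter)
  (4) 'c' (letter)
  (5) 'o' (letter)
  (6) 'v' (letter)
  (7) 'e' (letter)
  (8) 'r' (letter)
  (9) 'y' (letter)
Units from scan: 9
Sound units = 9 units


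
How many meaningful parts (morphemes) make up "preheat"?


Word: "preheat"
Morphemes: pre- | heat
Each morpheme carries meaning
= 2 morphemes


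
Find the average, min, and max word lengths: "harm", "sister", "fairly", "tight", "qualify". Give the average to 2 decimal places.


Lengths: "harm"=4, "sister"=6, "fairly"=6, "tight"=5, "qualify"=7
Sum = 28, Count = 5
Average = 28/5 = 5.60
= avg=5.60, min=4, max=7


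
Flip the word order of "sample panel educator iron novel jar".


Original: "sample panel educator iron novel jar"
Words (1..n): sample | panel | educator | iron | novel | jar
Reversed (n..1): jar | novel | iron | educator | panel | sample
Result = "jar novel iron educator panel sample"


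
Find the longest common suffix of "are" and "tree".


Word 1: "are"
Word 2: "tree"
Comparing from end:
  Pos -1: 'e' == 'e'
  Pos -2: 'r' != 'e' (stop)
LCS = "e" (length 1)


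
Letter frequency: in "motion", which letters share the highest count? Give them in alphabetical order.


Word: "motion"
Letter counts:
  'i': 1
  'm': 1
  'n': 1
  'o': 2
  't': 1
Maximum count = 2
Most frequent = 'o' (2 times each)


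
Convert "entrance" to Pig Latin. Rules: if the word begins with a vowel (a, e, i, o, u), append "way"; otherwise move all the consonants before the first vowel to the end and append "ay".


Word: "entrance"
Starts with vowel → add 'way'
Pig Latin = "entranceway"


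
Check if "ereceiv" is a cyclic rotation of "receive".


Word: "receive", Candidate: "ereceiv"
Method: check if candidate is substring of word+word
"receivereceive" contains "ereceiv"? Yes
Is rotation = Yes


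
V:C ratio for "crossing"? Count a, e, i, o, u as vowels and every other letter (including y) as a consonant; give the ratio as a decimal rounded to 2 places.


Word: "crossing"
Vowels (a,e,i,o,u): 2
Consonants: 6
Ratio = 2/6
= 0.33


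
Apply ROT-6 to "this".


Word: "this"
Shift: 6
Each letter → (letter + shift) mod 26:
  't' (19) + 6 = 25 → 'z'
  'h' (7) + 6 = 13 → 'n'
  'i' (8) + 6 = 14 → 'o'
  's' (18) + 6 = 24 → 'y'
Result = "znoy"


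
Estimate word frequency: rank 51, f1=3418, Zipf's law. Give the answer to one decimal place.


Zipf's law: f(r) = f(1) / r
f(1) = 3418
f(51) = 3418 / 51
= 67.0 occurrences


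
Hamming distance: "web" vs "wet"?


Comparing character by character (same length = 3):
  Pos 0: 'w' vs 'w' =
  Pos 1: 'e' vs 'e' =
  Pos 2: 'b' vs 't' !=
Hamming distance = 1


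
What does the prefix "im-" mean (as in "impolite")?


Prefix: im-
Example: impolite (im- + polite)
Meaning = not / into


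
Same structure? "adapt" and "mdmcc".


Pattern of "adapt": [0, 1, 0, 2, 3]
Pattern of "mdmcc": [0, 1, 0, 2, 2]
Patterns do not match
Same pattern = No


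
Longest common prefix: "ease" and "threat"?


Word 1: "ease"
Word 2: "threat"
Comparing from start:
  Pos 0: 'e' != 't' (stop)
LCP = "" (length 0)


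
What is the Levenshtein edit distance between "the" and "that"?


Word 1: "the" (length 3)
Word 2: "that" (length 4)
One optimal edit sequence (insert/delete/substitute each cost 1):
  1. keep 't'
  2. keep 'h'
  3. insert 'a'  (+1)
  4. substitute 'e' -> 't'  (+1)
Total edit operations: 2
Edit distance = 2


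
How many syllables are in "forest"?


Word: "forest"
Syllable breakdown: for / est
Counting: 2 parts
= 2 syllables


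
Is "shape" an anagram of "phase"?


Word 1: "phase" → sorted: aehps
Word 2: "shape" → sorted: aehps
Same letters? aehps == aehps
Anagram = Yes


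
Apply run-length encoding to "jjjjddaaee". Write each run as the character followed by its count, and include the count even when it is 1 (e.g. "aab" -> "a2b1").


String: "jjjjddaaee"
Scanning for consecutive runs:
  'j' x 4
  'd' x 2
  'a' x 2
  'e' x 2
RLE = "j4d2a2e2"


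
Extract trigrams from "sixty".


Word: "sixty" (length 5)
Number of trigrams = 5 - 3 + 1 = 3
  Position 0: "six"
  Position 1: "ixt"
  Position 2: "xty"
Trigrams = "six", "ixt", "xty"


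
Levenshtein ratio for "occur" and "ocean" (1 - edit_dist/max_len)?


Word 1: "occur" (length 5)
Word 2: "ocean" (length 5)
One optimal edit sequence:
  1. keep 'o'
  2. keep 'c'
  3. substitute 'c' -> 'e'  (+1)
  4. substitute 'u' -> 'a'  (+1)
  5. substitute 'r' -> 'n'  (+1)
Edit distance = 3
Max length = max(5, 5) = 5
Similarity = 1 - 3/5
= 0.4000


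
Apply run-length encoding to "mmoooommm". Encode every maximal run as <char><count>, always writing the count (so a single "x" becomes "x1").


String: "mmoooommm"
Scanning for consecutive runs:
  'm' x 2
  'o' x 4
  'm' x 3
RLE = "m2o4m3"


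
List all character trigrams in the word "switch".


Word: "switch" (length 6)
Number of trigrams = 6 - 3 + 1 = 4
  Position 0: "swi"
  Position 1: "wit"
  Position 2: "itc"
  Position 3: "tch"
Trigrams = "swi", "wit", "itc", "tch"


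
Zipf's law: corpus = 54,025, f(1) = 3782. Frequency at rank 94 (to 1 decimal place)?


Zipf's law: f(r) = f(1) / r
f(1) = 3782
f(94) = 3782 / 94
= 40.2 occurrences


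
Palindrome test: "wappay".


Word: "wappay"
Reversed: "yappaw"
Forward == Backward? wappay != yappaw
Palindrome = No


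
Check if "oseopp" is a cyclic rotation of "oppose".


Word: "oppose", Candidate: "oseopp"
Method: check if candidate is substring of word+word
"opposeoppose" contains "oseopp"? Yes
Is rotation = Yes


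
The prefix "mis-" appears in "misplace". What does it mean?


Prefix: mis-
Example: misplace = mis- + place
Meaning = wrongly


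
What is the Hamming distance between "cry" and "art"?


Comparing character by character (same length = 3):
  Pos 0: 'c' vs 'a' !=
  Pos 1: 'r' vs 'r' =
  Pos 2: 'y' vs 't' !=
Hamming distance = 2


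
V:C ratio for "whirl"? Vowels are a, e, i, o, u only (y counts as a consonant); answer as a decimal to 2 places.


Word: "whirl"
Vowels (a,e,i,o,u): 1
Consonants: 4
Ratio = 1/4
= 0.25


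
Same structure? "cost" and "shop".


Pattern of "cost": [0, 1, 2, 3]
Pattern of "shop": [0, 1, 2, 3]
Patterns match
Same pattern = Yes


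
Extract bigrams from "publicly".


Word: "publicly" (length 8)
Number of bigrams = 8 - 2 + 1 = 7
  Position 0: "pu"
  Position 1: "ub"
  Position 2: "bl"
  Position 3: "li"
  Position 4: "ic"
  Position 5: "cl"
  Position 6: "ly"
Bigrams = "pu", "ub", "bl", "li", "ic", "cl", "ly"


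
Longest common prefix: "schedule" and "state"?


Word 1: "schedule"
Word 2: "state"
Comparing from start:
  Pos 0: 's' == 's'
  Pos 1: 'c' != 't' (stop)
LCP = "s" (length 1)


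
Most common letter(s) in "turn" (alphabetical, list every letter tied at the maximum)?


Word: "turn"
Letter counts:
  'n': 1
  'r': 1
  't': 1
  'u': 1
Maximum count = 1
Most frequent = 'n', 'r', 't', 'u' (1 time each)


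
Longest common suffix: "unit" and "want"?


Word 1: "unit"
Word 2: "want"
Comparing from end:
  Pos -1: 't' == 't'
  Pos -2: 'i' != 'n' (stop)
LCS = "t" (length 1)


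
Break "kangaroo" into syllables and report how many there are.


Word: "kangaroo"
Syllable breakdown: kan | ga | roo
Counting: 3 parts
= 3 syllables


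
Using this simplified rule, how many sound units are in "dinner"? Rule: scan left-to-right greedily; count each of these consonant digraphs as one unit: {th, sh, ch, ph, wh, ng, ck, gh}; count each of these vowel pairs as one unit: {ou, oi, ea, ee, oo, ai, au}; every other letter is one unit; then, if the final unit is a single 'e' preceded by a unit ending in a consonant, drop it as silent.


Word: "dinner" (6 letters)
Left-to-right scan:
  [1] 'd' (letter)
  [2] 'i' (letter)
  [3] 'n' (letter)
  [4] 'n' (letter)
  [5] 'e' (letter)
  [6] 'r' (letter)
Units from scan: 6
Sound units = 6 units


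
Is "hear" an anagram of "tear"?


Word 1: "tear" → sorted: aert
Word 2: "hear" → sorted: aehr
Same letters? aert != aehr
Anagram = No


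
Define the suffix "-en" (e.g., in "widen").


Suffix: -en
As in: widen -> wide + -en, with a spelling change
Meaning = to make / become


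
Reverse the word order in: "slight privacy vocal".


Original: "slight privacy vocal"
Words (1..n): slight | privacy | vocal
Reversed (n..1): vocal | privacy | slight
Result = "vocal privacy slight"


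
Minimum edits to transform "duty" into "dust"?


Word 1: "duty" (length 4)
Word 2: "dust" (length 4)
One optimal edit sequence (insert/delete/substitute each cost 1):
  1. keep 'd'
  2. keep 'u'
  3. substitute 't' -> 's'  (+1)
  4. substitute 'y' -> 't'  (+1)
Total edit operations: 2
Edit distance = 2


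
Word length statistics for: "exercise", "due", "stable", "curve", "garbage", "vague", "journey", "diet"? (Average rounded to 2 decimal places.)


Lengths: "exercise"=8, "due"=3, "stable"=6, "curve"=5, "garbage"=7, "vague"=5, "journey"=7, "diet"=4
Sum = 45, Count = 8
Average = 45/8 = 5.63
= avg=5.63, min=3, max=8


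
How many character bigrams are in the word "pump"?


Word: "pump" (length 4)
Number of 2-grams = length - 2 + 1 = 4 - 2 + 1
= 3


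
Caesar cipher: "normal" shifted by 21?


Word: "normal"
Shift: 21
Each letter → (letter + shift) mod 26:
  'n' (13) + 21 = 8 → 'i'
  'o' (14) + 21 = 9 → 'j'
  'r' (17) + 21 = 12 → 'm'
  'm' (12) + 21 = 7 → 'h'
  'a' (0) + 21 = 21 → 'v'
  'l' (11) + 21 = 6 → 'g'
Result = "ijmhvg"


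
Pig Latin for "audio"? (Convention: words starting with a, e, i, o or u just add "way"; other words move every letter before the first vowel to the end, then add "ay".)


Word: "audio"
Starts with vowel → add 'way'
Pig Latin = "audioway"


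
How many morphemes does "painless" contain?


Word: "painless"
Morphemes: pain | -less
Each morpheme carries meaning
= 2 morphemes


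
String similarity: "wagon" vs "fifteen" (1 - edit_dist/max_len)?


Word 1: "wagon" (length 5)
Word 2: "fifteen" (length 7)
One optimal edit sequence:
  1. insert 'f'  (+1)
  2. insert 'i'  (+1)
  3. substitute 'w' -> 'f'  (+1)
  4. substitute 'a' -> 't'  (+1)
  5. substitute 'g' -> 'e'  (+1)
  6. substitute 'o' -> 'e'  (+1)
  7. keep 'n'
Edit distance = 6
Max length = max(5, 7) = 7
Similarity = 1 - 6/7
= 0.1429


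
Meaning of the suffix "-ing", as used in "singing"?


Suffix: -ing
Example: singing = sing + -ing
Meaning = present participle


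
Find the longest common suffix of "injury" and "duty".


Word 1: "injury"
Word 2: "duty"
Comparing from end:
  Pos -1: 'y' == 'y'
  Pos -2: 'r' != 't' (stop)
LCS = "y" (length 1)


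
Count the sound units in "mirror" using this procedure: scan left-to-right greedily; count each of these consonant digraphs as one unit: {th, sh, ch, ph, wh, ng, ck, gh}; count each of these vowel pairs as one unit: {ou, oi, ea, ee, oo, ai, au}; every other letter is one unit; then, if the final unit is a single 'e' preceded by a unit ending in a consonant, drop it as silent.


Word: "mirror" (6 letters)
Left-to-right scan:
  [1] 'm' (letter)
  [2] 'i' (letter)
  [3] 'r' (letter)
  [4] 'r' (letter)
  [5] 'o' (letter)
  [6] 'r' (letter)
Units from scan: 6
Sound units = 6 units


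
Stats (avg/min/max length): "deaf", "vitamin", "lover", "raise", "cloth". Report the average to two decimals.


Lengths: "deaf"=4, "vitamin"=7, "lover"=5, "raise"=5, "cloth"=5
Sum = 26, Count = 5
Average = 26/5 = 5.20
= avg=5.20, min=4, max=7


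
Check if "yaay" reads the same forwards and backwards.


Word: "yaay"
Reversed: "yaay"
Forward == Backward? yaay == yaay
Palindrome = Yes


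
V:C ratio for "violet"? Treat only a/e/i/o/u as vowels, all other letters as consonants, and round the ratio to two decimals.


Word: "violet"
Vowels (a,e,i,o,u): 3
Consonants: 3
Ratio = 3/3
= 1.00


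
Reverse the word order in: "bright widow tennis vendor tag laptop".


Original: "bright widow tennis vendor tag laptop"
Words (1..n): bright | widow | tennis | vendor | tag | laptop
Reversed (n..1): laptop | tag | vendor | tennis | widow | bright
Result = "laptop tag vendor tennis widow bright"


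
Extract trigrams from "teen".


Word: "teen" (length 4)
Number of trigrams = 4 - 3 + 1 = 2
  Position 0: "tee"
  Position 1: "een"
Trigrams = "tee", "een"


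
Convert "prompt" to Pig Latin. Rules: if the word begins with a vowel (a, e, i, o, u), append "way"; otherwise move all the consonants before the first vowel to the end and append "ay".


Word: "prompt"
Starts with consonant(s) → move to end, add 'ay'
Consonant cluster: "pr"
Pig Latin = "omptpray"


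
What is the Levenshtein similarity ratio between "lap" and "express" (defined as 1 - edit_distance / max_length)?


Word 1: "lap" (length 3)
Word 2: "express" (length 7)
One optimal edit sequence:
  1. substitute 'l' -> 'e'  (+1)
  2. substitute 'a' -> 'x'  (+1)
  3. keep 'p'
  4. insert 'r'  (+1)
  5. insert 'e'  (+1)
  6. insert 's'  (+1)
  7. insert 's'  (+1)
Edit distance = 6
Max length = max(3, 7) = 7
Similarity = 1 - 6/7
= 0.1429


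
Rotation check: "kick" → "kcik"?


Word: "kick", Candidate: "kcik"
Method: check if candidate is substring of word+word
"kickkick" contains "kcik"? No
Is rotation = No


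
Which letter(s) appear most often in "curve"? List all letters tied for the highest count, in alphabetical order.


Word: "curve"
Letter counts:
  'c': 1
  'e': 1
  'r': 1
  'u': 1
  'v': 1
Maximum count = 1
Most frequent = 'c', 'e', 'r', 'u', 'v' (1 time each)


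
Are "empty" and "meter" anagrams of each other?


Word 1: "empty" → sorted: empty
Word 2: "meter" → sorted: eemrt
Same letters? empty != eemrt
Anagram = No


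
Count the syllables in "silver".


Word: "silver"
Syllable breakdown: sil · ver
Counting: 2 parts
= 2 syllables


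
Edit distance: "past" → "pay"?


Word 1: "past" (length 4)
Word 2: "pay" (length 3)
One optimal edit sequence (insert/delete/substitute each cost 1):
  1. keep 'p'
  2. keep 'a'
  3. delete 's'  (+1)
  4. substitute 't' -> 'y'  (+1)
Total edit operations: 2
Edit distance = 2


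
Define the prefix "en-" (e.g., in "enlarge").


Prefix: en-
Example: enlarge = en- + large
Meaning = cause to / put into


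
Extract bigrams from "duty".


Word: "duty" (length 4)
Number of bigrams = 4 - 2 + 1 = 3
  Position 0: "du"
  Position 1: "ut"
  Position 2: "ty"
Bigrams = "du", "ut", "ty"


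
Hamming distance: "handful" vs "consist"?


Comparing character by character (same length = 7):
  Pos 0: 'h' vs 'c' !=
  Pos 1: 'a' vs 'o' !=
  Pos 2: 'n' vs 'n' =
  Pos 3: 'd' vs 's' !=
  Pos 4: 'f' vs 'i' !=
  Pos 5: 'u' vs 's' !=
  Pos 6: 'l' vs 't' !=
Hamming distance = 6


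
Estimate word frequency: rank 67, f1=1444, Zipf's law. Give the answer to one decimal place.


Zipf's law: f(r) = f(1) / r
f(1) = 1444
f(67) = 1444 / 67
= 21.6 occurrences


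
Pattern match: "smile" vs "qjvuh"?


Pattern of "smile": [0, 1, 2, 3, 4]
Pattern of "qjvuh": [0, 1, 2, 3, 4]
Patterns match
Same pattern = Yes


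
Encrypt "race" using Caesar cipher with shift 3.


Word: "race"
Shift: 3
Each letter → (letter + shift) mod 26:
  'r' (17) + 3 = 20 → 'u'
  'a' (0) + 3 = 3 → 'd'
  'c' (2) + 3 = 5 → 'f'
  'e' (4) + 3 = 7 → 'h'
Result = "udfh"


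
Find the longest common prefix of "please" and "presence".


Word 1: "please"
Word 2: "presence"
Comparing from start:
  Pos 0: 'p' == 'p'
  Pos 1: 'l' != 'r' (stop)
LCP = "p" (length 1)
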